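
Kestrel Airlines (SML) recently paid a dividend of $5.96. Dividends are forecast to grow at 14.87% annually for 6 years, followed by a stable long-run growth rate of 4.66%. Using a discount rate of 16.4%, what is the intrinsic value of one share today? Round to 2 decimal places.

Two-stage DDM. Project D₁…D_6 at 0.1487, terminal growth 0.0466, discount at r = 0.164.
D_1 = 6.8463
D_2 = 7.8643
D_3 = 9.0337
D_4 = 10.3770
D_5 = 11.9201
D_6 = 13.6926
Terminal value at t=6: TV = D_7/(r−g) = 14.3307/(0.164−0.0466) = 122.0671
P₀ = 6.8463/(1+0.164)^1 + 7.8643/(1+0.164)^2 + 9.0337/(1+0.164)^3 + 10.3770/(1+0.164)^4 + 11.9201/(1+0.164)^5 + 13.6926/(1+0.164)^6 + 122.0671/(1+0.164)^6 = 83.2277

$83.23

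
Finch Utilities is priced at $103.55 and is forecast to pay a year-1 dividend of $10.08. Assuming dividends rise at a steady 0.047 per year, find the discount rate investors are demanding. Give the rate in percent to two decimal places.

14.43%

Rearranging the constant-growth DDM: r = D₁/P₀ + g.
r = 10.0800 / 103.55 + 0.047 = 0.09734 + 0.047 = 0.14434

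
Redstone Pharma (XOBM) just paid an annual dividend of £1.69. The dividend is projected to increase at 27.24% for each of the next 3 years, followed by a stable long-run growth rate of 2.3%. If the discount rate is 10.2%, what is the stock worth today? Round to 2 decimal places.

Two-stage DDM. Project D₁…D_3 at 0.2724, terminal growth 0.023, discount at r = 0.102.
D_1 = 2.1504
D_2 = 2.7361
D_3 = 3.4814
Terminal value at t=3: TV = D_4/(r−g) = 3.5615/(0.102−0.023) = 45.0823
P₀ = 2.1504/(1+0.102)^1 + 2.7361/(1+0.102)^2 + 3.4814/(1+0.102)^3 + 45.0823/(1+0.102)^3 = 40.4927

£40.49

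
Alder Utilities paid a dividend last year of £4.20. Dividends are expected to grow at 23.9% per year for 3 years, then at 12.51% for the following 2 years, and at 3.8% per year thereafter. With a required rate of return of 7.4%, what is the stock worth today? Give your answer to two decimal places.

Three-stage DDM. Project D₁…D_5; terminal Gordon value at t=5 with g = 0.038; discount at r = 0.074.
D_1 = 5.2038
D_2 = 6.4475
D_3 = 7.9885
D_4 = 8.9878
D_5 = 10.1122
TV_5 = 10.4965/(0.074−0.038) = 291.5683
P₀ = Σ Dₜ/(1+r)ᵗ + TV_5/(1+r)^5 = 234.7567

£234.76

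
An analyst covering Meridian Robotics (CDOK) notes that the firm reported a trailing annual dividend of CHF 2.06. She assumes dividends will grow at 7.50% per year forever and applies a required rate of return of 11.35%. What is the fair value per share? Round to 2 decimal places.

CHF 57.52

Gordon growth model: P₀ = D₁/(r − g). D₁ = 2.06 × (1 + 0.075) = 2.2145.
P₀ = 2.2145 / (0.1135 − 0.075) = 2.2145 / 0.0385 = 57.5195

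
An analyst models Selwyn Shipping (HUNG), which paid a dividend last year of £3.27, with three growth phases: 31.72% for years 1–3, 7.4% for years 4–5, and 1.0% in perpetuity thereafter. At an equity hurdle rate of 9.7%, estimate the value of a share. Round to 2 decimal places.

Three-stage DDM. Project D₁…D_5; terminal Gordon value at t=5 with g = 0.01; discount at r = 0.097.
D_1 = 4.3072
D_2 = 5.6735
D_3 = 7.4731
D_4 = 8.0261
D_5 = 8.6201
TV_5 = 8.7063/(0.097−0.01) = 100.0722
P₀ = Σ Dₜ/(1+r)ᵗ + TV_5/(1+r)^5 = 88.2612

£88.26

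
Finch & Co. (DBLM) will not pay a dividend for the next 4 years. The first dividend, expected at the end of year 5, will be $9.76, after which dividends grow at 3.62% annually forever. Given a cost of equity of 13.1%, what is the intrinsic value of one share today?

$62.92

Deferred-dividend DDM. At t=4 the remaining stream is a growing perpetuity with first payment D_5 = 9.76.
V_4 = D_5/(r−g) = 9.76/(0.131−0.0362) = 102.9536
P₀ = V_4/(1+r)^4 = 102.9536/(1+0.131)^4 = 62.9203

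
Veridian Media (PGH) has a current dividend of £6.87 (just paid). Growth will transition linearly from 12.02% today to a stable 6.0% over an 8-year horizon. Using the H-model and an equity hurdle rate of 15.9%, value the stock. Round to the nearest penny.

£90.27

H-model: P₀ = D₀[(1+g_L) + H(g_S−g_L)]/(r−g_L), with H = 8/2 = 4.
P₀ = 6.87 × [(1+0.06) + 4×(0.1202−0.06)] / (0.159−0.06)
   = 6.87 × 1.3008 / 0.099 = 90.2676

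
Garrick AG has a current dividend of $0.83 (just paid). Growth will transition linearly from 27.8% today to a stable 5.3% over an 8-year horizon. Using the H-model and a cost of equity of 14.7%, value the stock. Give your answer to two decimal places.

H-model: P₀ = D₀[(1+g_L) + H(g_S−g_L)]/(r−g_L), with H = 8/2 = 4.
P₀ = 0.83 × [(1+0.053) + 4×(0.278−0.053)] / (0.147−0.053)
   = 0.83 × 1.9530 / 0.094 = 17.2446

$17.24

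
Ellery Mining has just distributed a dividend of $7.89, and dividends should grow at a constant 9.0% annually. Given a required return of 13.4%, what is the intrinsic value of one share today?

$195.46

Gordon growth model: P₀ = D₁/(r − g). D₁ = 7.89 × (1 + 0.09) = 8.6001.
P₀ = 8.6001 / (0.134 − 0.09) = 8.6001 / 0.044 = 195.4568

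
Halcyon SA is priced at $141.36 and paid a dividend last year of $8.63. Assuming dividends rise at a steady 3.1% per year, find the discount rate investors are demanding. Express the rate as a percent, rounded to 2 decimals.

Rearranging the constant-growth DDM: r = D₁/P₀ + g.
D₁ = 8.63 × (1 + 0.031) = 8.8975.
r = 8.8975 / 141.36 + 0.031 = 0.06294 + 0.031 = 0.09394

9.39%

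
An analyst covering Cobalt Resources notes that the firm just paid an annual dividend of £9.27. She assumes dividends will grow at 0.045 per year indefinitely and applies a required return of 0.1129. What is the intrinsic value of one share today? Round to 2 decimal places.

£142.67

Gordon growth model: P₀ = D₁/(r − g). D₁ = 9.27 × (1 + 0.045) = 9.6871.
P₀ = 9.6871 / (0.1129 − 0.045) = 9.6871 / 0.0679 = 142.6679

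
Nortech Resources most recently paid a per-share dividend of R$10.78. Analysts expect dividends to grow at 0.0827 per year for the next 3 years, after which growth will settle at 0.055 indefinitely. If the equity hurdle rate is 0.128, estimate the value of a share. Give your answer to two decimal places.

R$167.58

Two-stage DDM. Project D₁…D_3 at 0.0827, terminal growth 0.055, discount at r = 0.128.
D_1 = 11.6715
D_2 = 12.6367
D_3 = 13.6818
Terminal value at t=3: TV = D_4/(r−g) = 14.4343/(0.128−0.055) = 197.7301
P₀ = 11.6715/(1+0.128)^1 + 12.6367/(1+0.128)^2 + 13.6818/(1+0.128)^3 + 197.7301/(1+0.128)^3 = 167.5784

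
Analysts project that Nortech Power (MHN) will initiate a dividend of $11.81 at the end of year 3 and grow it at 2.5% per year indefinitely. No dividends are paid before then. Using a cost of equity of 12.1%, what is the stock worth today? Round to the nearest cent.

$97.90

Deferred-dividend DDM. At t=2 the remaining stream is a growing perpetuity with first payment D_3 = 11.81.
V_2 = D_3/(r−g) = 11.81/(0.121−0.025) = 123.0208
P₀ = V_2/(1+r)^2 = 123.0208/(1+0.121)^2 = 97.8966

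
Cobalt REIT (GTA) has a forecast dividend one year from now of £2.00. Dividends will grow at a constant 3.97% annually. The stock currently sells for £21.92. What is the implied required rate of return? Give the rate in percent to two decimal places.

13.09%

Rearranging the constant-growth DDM: r = D₁/P₀ + g.
r = 2.0000 / 21.92 + 0.0397 = 0.09124 + 0.0397 = 0.13094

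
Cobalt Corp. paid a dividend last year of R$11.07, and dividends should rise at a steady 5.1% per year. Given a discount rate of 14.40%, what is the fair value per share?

R$125.10

Gordon growth model: P₀ = D₁/(r − g). D₁ = 11.07 × (1 + 0.051) = 11.6346.
P₀ = 11.6346 / (0.144 − 0.051) = 11.6346 / 0.093 = 125.1029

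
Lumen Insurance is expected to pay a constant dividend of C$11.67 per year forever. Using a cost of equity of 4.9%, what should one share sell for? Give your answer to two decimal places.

C$238.16

Zero-growth DDM (perpetuity): P₀ = D/r = 11.67 / 0.049 = 238.1633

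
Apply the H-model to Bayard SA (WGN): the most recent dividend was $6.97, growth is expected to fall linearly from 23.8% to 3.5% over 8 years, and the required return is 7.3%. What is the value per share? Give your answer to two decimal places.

$338.78

H-model: P₀ = D₀[(1+g_L) + H(g_S−g_L)]/(r−g_L), with H = 8/2 = 4.
P₀ = 6.97 × [(1+0.035) + 4×(0.238−0.035)] / (0.073−0.035)
   = 6.97 × 1.8470 / 0.038 = 338.7787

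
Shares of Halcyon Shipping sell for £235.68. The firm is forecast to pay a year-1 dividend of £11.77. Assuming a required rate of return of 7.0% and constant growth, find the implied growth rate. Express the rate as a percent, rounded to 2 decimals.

2.01%

From P₀ = D₁/(r − g), the implied growth is g = r − D₁/P₀.
g = 0.07 − 11.77/235.68 = 0.07 − 0.04994 = 0.02006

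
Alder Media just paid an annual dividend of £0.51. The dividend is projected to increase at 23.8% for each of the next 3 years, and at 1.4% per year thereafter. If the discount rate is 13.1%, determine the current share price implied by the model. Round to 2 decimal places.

£7.64

Two-stage DDM. Project D₁…D_3 at 0.238, terminal growth 0.014, discount at r = 0.131.
D_1 = 0.6314
D_2 = 0.7816
D_3 = 0.9677
Terminal value at t=3: TV = D_4/(r−g) = 0.9812/(0.131−0.014) = 8.3866
P₀ = 0.6314/(1+0.131)^1 + 0.7816/(1+0.131)^2 + 0.9677/(1+0.131)^3 + 8.3866/(1+0.131)^3 = 7.6351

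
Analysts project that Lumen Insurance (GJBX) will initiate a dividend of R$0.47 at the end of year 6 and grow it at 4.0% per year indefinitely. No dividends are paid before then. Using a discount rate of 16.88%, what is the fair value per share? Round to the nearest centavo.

R$1.67

Deferred-dividend DDM. At t=5 the remaining stream is a growing perpetuity with first payment D_6 = 0.47.
V_5 = D_6/(r−g) = 0.47/(0.1688−0.04) = 3.6491
P₀ = V_5/(1+r)^5 = 3.6491/(1+0.1688)^5 = 1.6729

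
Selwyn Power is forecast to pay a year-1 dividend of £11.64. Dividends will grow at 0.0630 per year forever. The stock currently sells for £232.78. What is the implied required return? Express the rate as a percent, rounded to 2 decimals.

11.30%

Rearranging the constant-growth DDM: r = D₁/P₀ + g.
r = 11.6400 / 232.78 + 0.063 = 0.05000 + 0.063 = 0.11300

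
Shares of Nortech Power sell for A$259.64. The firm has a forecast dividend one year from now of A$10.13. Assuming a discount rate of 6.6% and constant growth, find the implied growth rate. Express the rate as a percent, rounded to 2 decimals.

2.70%

From P₀ = D₁/(r − g), the implied growth is g = r − D₁/P₀.
g = 0.066 − 10.13/259.64 = 0.066 − 0.03902 = 0.02698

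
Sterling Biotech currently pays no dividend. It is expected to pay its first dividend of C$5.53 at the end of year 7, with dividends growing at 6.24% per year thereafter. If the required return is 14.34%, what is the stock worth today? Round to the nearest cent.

Deferred-dividend DDM. At t=6 the remaining stream is a growing perpetuity with first payment D_7 = 5.53.
V_6 = D_7/(r−g) = 5.53/(0.1434−0.0624) = 68.2716
P₀ = V_6/(1+r)^6 = 68.2716/(1+0.1434)^6 = 30.5528

C$30.55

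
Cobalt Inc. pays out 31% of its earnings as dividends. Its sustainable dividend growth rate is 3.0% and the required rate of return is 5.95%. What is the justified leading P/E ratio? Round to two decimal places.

10.51

Justified leading P/E = b/(r−g) = 0.31/(0.0595−0.03) = 10.5085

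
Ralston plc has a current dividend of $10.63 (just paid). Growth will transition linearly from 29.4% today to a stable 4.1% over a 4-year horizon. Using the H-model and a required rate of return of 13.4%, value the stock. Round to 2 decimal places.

H-model: P₀ = D₀[(1+g_L) + H(g_S−g_L)]/(r−g_L), with H = 4/2 = 2.
P₀ = 10.63 × [(1+0.041) + 2×(0.294−0.041)] / (0.134−0.041)
   = 10.63 × 1.5470 / 0.093 = 176.8238

$176.82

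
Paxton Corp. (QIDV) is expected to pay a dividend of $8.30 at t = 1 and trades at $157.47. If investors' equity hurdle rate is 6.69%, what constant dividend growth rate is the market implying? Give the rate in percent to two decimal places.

From P₀ = D₁/(r − g), the implied growth is g = r − D₁/P₀.
g = 0.0669 − 8.30/157.47 = 0.0669 − 0.05271 = 0.01419

1.42%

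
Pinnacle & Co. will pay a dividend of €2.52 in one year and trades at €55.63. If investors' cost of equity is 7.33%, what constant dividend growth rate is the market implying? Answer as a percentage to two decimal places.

2.80%

From P₀ = D₁/(r − g), the implied growth is g = r − D₁/P₀.
g = 0.0733 − 2.52/55.63 = 0.0733 − 0.04530 = 0.02800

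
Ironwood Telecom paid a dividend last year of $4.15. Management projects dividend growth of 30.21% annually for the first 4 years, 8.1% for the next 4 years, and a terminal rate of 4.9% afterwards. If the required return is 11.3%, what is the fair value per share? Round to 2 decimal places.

$167.27

Three-stage DDM. Project D₁…D_8; terminal Gordon value at t=8 with g = 0.049; discount at r = 0.113.
D_1 = 5.4037
D_2 = 7.0362
D_3 = 9.1618
D_4 = 11.9296
D_5 = 12.8959
D_6 = 13.9405
D_7 = 15.0696
D_8 = 16.2903
TV_8 = 17.0885/(0.113−0.049) = 267.0077
P₀ = Σ Dₜ/(1+r)ᵗ + TV_8/(1+r)^8 = 167.2651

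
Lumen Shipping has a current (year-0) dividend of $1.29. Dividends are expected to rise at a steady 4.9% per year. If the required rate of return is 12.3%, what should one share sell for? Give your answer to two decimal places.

Gordon growth model: P₀ = D₁/(r − g). D₁ = 1.29 × (1 + 0.049) = 1.3532.
P₀ = 1.3532 / (0.123 − 0.049) = 1.3532 / 0.074 = 18.2866

$18.29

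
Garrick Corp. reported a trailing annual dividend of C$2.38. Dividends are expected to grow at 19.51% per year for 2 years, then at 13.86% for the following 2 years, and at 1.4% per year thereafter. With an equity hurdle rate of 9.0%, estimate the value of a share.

Three-stage DDM. Project D₁…D_4; terminal Gordon value at t=4 with g = 0.014; discount at r = 0.09.
D_1 = 2.8443
D_2 = 3.3993
D_3 = 3.8704
D_4 = 4.4068
TV_4 = 4.4685/(0.09−0.014) = 58.7966
P₀ = Σ Dₜ/(1+r)ᵗ + TV_4/(1+r)^4 = 53.2342

C$53.23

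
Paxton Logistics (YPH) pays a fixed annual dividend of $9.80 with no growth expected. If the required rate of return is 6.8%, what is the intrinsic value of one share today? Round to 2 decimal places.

Zero-growth DDM (perpetuity): P₀ = D/r = 9.80 / 0.068 = 144.1176

$144.12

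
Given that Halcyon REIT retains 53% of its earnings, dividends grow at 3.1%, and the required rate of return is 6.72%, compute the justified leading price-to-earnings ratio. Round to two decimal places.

Payout ratio b = 1 − 0.53 = 0.47.
Justified leading P/E = b/(r−g) = 0.47/(0.0672−0.031) = 12.9834

12.98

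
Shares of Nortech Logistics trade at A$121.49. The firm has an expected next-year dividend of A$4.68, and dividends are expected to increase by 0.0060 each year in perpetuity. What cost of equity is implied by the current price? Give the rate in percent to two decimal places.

4.45%

Rearranging the constant-growth DDM: r = D₁/P₀ + g.
r = 4.6800 / 121.49 + 0.006 = 0.03852 + 0.006 = 0.04452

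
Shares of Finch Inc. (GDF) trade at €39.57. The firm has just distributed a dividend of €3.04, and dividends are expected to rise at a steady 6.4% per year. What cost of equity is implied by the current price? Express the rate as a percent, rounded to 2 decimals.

14.57%

Rearranging the constant-growth DDM: r = D₁/P₀ + g.
D₁ = 3.04 × (1 + 0.064) = 3.2346.
r = 3.2346 / 39.57 + 0.064 = 0.08174 + 0.064 = 0.14574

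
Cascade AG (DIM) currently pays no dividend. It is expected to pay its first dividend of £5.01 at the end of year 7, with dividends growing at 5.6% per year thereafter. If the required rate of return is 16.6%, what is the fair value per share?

Deferred-dividend DDM. At t=6 the remaining stream is a growing perpetuity with first payment D_7 = 5.01.
V_6 = D_7/(r−g) = 5.01/(0.166−0.056) = 45.5455
P₀ = V_6/(1+r)^6 = 45.5455/(1+0.166)^6 = 18.1240

£18.12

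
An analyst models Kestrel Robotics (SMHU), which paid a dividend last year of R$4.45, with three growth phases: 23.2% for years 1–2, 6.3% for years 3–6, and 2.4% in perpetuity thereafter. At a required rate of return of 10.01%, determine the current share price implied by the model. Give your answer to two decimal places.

Three-stage DDM. Project D₁…D_6; terminal Gordon value at t=6 with g = 0.024; discount at r = 0.1001.
D_1 = 5.4824
D_2 = 6.7543
D_3 = 7.1798
D_4 = 7.6322
D_5 = 8.1130
D_6 = 8.6241
TV_6 = 8.8311/(0.1001−0.024) = 116.0459
P₀ = Σ Dₜ/(1+r)ᵗ + TV_6/(1+r)^6 = 96.5383

R$96.54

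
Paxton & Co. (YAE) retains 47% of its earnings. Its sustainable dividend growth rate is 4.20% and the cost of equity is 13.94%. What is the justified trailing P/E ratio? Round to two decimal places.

5.67

Payout ratio b = 1 − 0.47 = 0.53.
Justified trailing P/E = b(1+g)/(r−g) = 0.53×(1+0.042)/(0.1394−0.042) = 5.6700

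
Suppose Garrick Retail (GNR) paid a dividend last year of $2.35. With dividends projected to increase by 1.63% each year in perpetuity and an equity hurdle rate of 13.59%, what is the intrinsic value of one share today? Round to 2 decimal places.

Gordon growth model: P₀ = D₁/(r − g). D₁ = 2.35 × (1 + 0.0163) = 2.3883.
P₀ = 2.3883 / (0.1359 − 0.0163) = 2.3883 / 0.1196 = 19.9691

$19.97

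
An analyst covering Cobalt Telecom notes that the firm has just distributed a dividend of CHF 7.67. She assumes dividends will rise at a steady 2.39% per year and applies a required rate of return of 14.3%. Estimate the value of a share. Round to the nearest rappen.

Gordon growth model: P₀ = D₁/(r − g). D₁ = 7.67 × (1 + 0.0239) = 7.8533.
P₀ = 7.8533 / (0.143 − 0.0239) = 7.8533 / 0.1191 = 65.9388

CHF 65.94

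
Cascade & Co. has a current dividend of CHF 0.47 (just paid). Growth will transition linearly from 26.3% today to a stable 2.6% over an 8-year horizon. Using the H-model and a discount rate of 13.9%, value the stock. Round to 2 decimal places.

CHF 8.21

H-model: P₀ = D₀[(1+g_L) + H(g_S−g_L)]/(r−g_L), with H = 8/2 = 4.
P₀ = 0.47 × [(1+0.026) + 4×(0.263−0.026)] / (0.139−0.026)
   = 0.47 × 1.9740 / 0.113 = 8.2104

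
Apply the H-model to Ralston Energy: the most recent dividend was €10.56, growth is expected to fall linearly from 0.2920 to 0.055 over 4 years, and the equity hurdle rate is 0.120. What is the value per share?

H-model: P₀ = D₀[(1+g_L) + H(g_S−g_L)]/(r−g_L), with H = 4/2 = 2.
P₀ = 10.56 × [(1+0.055) + 2×(0.292−0.055)] / (0.12−0.055)
   = 10.56 × 1.5290 / 0.065 = 248.4037

€248.40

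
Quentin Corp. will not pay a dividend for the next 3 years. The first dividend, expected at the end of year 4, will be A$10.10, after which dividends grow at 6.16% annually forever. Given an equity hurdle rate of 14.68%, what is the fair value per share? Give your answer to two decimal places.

Deferred-dividend DDM. At t=3 the remaining stream is a growing perpetuity with first payment D_4 = 10.10.
V_3 = D_4/(r−g) = 10.10/(0.1468−0.0616) = 118.5446
P₀ = V_3/(1+r)^3 = 118.5446/(1+0.1468)^3 = 78.5993

A$78.60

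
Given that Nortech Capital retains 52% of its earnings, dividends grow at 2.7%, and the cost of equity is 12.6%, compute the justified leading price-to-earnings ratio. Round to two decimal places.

Payout ratio b = 1 − 0.52 = 0.48.
Justified leading P/E = b/(r−g) = 0.48/(0.126−0.027) = 4.8485

4.85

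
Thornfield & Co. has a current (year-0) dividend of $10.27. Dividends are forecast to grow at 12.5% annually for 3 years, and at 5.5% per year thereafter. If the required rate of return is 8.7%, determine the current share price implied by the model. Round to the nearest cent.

Two-stage DDM. Project D₁…D_3 at 0.125, terminal growth 0.055, discount at r = 0.087.
D_1 = 11.5537
D_2 = 12.9980
D_3 = 14.6227
Terminal value at t=3: TV = D_4/(r−g) = 15.4270/(0.087−0.055) = 482.0926
P₀ = 11.5537/(1+0.087)^1 + 12.9980/(1+0.087)^2 + 14.6227/(1+0.087)^3 + 482.0926/(1+0.087)^3 = 408.3695

$408.37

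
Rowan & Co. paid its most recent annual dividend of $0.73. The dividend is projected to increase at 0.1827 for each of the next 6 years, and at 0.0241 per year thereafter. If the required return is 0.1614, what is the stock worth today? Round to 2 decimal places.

Two-stage DDM. Project D₁…D_6 at 0.1827, terminal growth 0.0241, discount at r = 0.1614.
D_1 = 0.8634
D_2 = 1.0211
D_3 = 1.2077
D_4 = 1.4283
D_5 = 1.6893
D_6 = 1.9979
Terminal value at t=6: TV = D_7/(r−g) = 2.0460/(0.1614−0.0241) = 14.9019
P₀ = 0.8634/(1+0.1614)^1 + 1.0211/(1+0.1614)^2 + 1.2077/(1+0.1614)^3 + 1.4283/(1+0.1614)^4 + 1.6893/(1+0.1614)^5 + 1.9979/(1+0.1614)^6 + 14.9019/(1+0.1614)^6 = 10.7422

$10.74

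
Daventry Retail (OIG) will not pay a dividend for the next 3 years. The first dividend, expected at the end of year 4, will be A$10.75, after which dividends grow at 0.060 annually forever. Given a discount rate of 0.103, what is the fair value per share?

Deferred-dividend DDM. At t=3 the remaining stream is a growing perpetuity with first payment D_4 = 10.75.
V_3 = D_4/(r−g) = 10.75/(0.103−0.06) = 250.0000
P₀ = V_3/(1+r)^3 = 250.0000/(1+0.103)^3 = 186.3003

A$186.30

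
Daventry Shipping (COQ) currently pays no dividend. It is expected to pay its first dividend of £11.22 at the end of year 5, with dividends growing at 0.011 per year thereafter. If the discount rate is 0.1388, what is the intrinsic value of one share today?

Deferred-dividend DDM. At t=4 the remaining stream is a growing perpetuity with first payment D_5 = 11.22.
V_4 = D_5/(r−g) = 11.22/(0.1388−0.011) = 87.7934
P₀ = V_4/(1+r)^4 = 87.7934/(1+0.1388)^4 = 52.2002

£52.20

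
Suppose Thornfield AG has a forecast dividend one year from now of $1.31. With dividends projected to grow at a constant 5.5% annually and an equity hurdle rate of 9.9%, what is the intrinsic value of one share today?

Gordon growth model: P₀ = D₁/(r − g), with D₁ = 1.31 given directly.
P₀ = 1.3100 / (0.099 − 0.055) = 1.3100 / 0.044 = 29.7727

$29.77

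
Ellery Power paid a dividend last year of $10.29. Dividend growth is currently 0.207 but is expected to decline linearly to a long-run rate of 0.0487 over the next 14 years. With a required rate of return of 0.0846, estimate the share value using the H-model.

$618.20

H-model: P₀ = D₀[(1+g_L) + H(g_S−g_L)]/(r−g_L), with H = 14/2 = 7.
P₀ = 10.29 × [(1+0.0487) + 7×(0.207−0.0487)] / (0.0846−0.0487)
   = 10.29 × 2.1568 / 0.0359 = 618.2026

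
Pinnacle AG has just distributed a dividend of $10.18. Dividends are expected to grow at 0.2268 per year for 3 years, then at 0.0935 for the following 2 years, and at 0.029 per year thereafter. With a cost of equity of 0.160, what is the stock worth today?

Three-stage DDM. Project D₁…D_5; terminal Gordon value at t=5 with g = 0.029; discount at r = 0.16.
D_1 = 12.4888
D_2 = 15.3213
D_3 = 18.7962
D_4 = 20.5536
D_5 = 22.4754
TV_5 = 23.1271/(0.16−0.029) = 176.5431
P₀ = Σ Dₜ/(1+r)ᵗ + TV_5/(1+r)^5 = 140.3012

$140.30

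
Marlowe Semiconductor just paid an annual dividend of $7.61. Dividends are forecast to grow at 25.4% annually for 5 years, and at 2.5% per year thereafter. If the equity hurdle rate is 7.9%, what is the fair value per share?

$367.35

Two-stage DDM. Project D₁…D_5 at 0.254, terminal growth 0.025, discount at r = 0.079.
D_1 = 9.5429
D_2 = 11.9668
D_3 = 15.0064
D_4 = 18.8181
D_5 = 23.5978
Terminal value at t=5: TV = D_6/(r−g) = 24.1878/(0.079−0.025) = 447.9221
P₀ = 9.5429/(1+0.079)^1 + 11.9668/(1+0.079)^2 + 15.0064/(1+0.079)^3 + 18.8181/(1+0.079)^4 + 23.5978/(1+0.079)^5 + 447.9221/(1+0.079)^5 = 367.3502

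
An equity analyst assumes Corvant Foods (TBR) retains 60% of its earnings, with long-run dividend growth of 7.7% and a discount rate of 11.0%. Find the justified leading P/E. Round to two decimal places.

Payout ratio b = 1 − 0.60 = 0.40.
Justified leading P/E = b/(r−g) = 0.40/(0.11−0.077) = 12.1212

12.12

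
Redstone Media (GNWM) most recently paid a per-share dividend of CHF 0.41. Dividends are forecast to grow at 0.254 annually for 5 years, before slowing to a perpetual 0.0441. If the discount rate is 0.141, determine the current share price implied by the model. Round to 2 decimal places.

CHF 9.83

Two-stage DDM. Project D₁…D_5 at 0.254, terminal growth 0.0441, discount at r = 0.141.
D_1 = 0.5141
D_2 = 0.6447
D_3 = 0.8085
D_4 = 1.0139
D_5 = 1.2714
Terminal value at t=5: TV = D_6/(r−g) = 1.3274/(0.141−0.0441) = 13.6990
P₀ = 0.5141/(1+0.141)^1 + 0.6447/(1+0.141)^2 + 0.8085/(1+0.141)^3 + 1.0139/(1+0.141)^4 + 1.2714/(1+0.141)^5 + 13.6990/(1+0.141)^5 = 9.8294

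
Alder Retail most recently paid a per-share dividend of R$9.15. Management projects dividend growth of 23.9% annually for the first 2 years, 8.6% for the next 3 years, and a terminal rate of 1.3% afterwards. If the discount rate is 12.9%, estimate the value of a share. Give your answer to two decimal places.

Three-stage DDM. Project D₁…D_5; terminal Gordon value at t=5 with g = 0.013; discount at r = 0.129.
D_1 = 11.3369
D_2 = 14.0464
D_3 = 15.2543
D_4 = 16.5662
D_5 = 17.9909
TV_5 = 18.2248/(0.129−0.013) = 157.1103
P₀ = Σ Dₜ/(1+r)ᵗ + TV_5/(1+r)^5 = 137.3175

R$137.32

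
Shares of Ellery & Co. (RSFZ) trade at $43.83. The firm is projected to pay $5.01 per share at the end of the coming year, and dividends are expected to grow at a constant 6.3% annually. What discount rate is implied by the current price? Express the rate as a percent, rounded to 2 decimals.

Rearranging the constant-growth DDM: r = D₁/P₀ + g.
r = 5.0100 / 43.83 + 0.063 = 0.11431 + 0.063 = 0.17731

17.73%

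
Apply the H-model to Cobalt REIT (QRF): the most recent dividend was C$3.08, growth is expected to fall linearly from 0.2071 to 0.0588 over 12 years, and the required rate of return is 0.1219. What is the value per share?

C$95.11

H-model: P₀ = D₀[(1+g_L) + H(g_S−g_L)]/(r−g_L), with H = 12/2 = 6.
P₀ = 3.08 × [(1+0.0588) + 6×(0.2071−0.0588)] / (0.1219−0.0588)
   = 3.08 × 1.9486 / 0.0631 = 95.1139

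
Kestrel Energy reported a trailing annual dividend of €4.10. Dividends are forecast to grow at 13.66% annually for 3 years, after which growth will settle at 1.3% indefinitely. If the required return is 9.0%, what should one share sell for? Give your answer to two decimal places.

Two-stage DDM. Project D₁…D_3 at 0.1366, terminal growth 0.013, discount at r = 0.09.
D_1 = 4.6601
D_2 = 5.2966
D_3 = 6.0201
Terminal value at t=3: TV = D_4/(r−g) = 6.0984/(0.09−0.013) = 79.2001
P₀ = 4.6601/(1+0.09)^1 + 5.2966/(1+0.09)^2 + 6.0201/(1+0.09)^3 + 79.2001/(1+0.09)^3 = 74.5390

€74.54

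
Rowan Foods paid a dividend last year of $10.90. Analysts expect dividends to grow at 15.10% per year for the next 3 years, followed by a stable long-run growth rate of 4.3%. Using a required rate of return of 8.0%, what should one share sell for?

$409.12

Two-stage DDM. Project D₁…D_3 at 0.151, terminal growth 0.043, discount at r = 0.08.
D_1 = 12.5459
D_2 = 14.4403
D_3 = 16.6208
Terminal value at t=3: TV = D_4/(r−g) = 17.3355/(0.08−0.043) = 468.5275
P₀ = 12.5459/(1+0.08)^1 + 14.4403/(1+0.08)^2 + 16.6208/(1+0.08)^3 + 468.5275/(1+0.08)^3 = 409.1232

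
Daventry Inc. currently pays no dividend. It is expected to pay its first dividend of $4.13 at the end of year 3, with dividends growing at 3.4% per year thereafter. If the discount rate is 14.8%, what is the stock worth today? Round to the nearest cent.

Deferred-dividend DDM. At t=2 the remaining stream is a growing perpetuity with first payment D_3 = 4.13.
V_2 = D_3/(r−g) = 4.13/(0.148−0.034) = 36.2281
P₀ = V_2/(1+r)^2 = 36.2281/(1+0.148)^2 = 27.4892

$27.49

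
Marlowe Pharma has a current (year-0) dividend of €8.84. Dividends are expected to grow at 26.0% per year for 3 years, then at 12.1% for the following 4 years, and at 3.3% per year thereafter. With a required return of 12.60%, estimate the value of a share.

€217.50

Three-stage DDM. Project D₁…D_7; terminal Gordon value at t=7 with g = 0.033; discount at r = 0.126.
D_1 = 11.1384
D_2 = 14.0344
D_3 = 17.6833
D_4 = 19.8230
D_5 = 22.2216
D_6 = 24.9104
D_7 = 27.9246
TV_7 = 28.8461/(0.126−0.033) = 310.1728
P₀ = Σ Dₜ/(1+r)ᵗ + TV_7/(1+r)^7 = 217.5020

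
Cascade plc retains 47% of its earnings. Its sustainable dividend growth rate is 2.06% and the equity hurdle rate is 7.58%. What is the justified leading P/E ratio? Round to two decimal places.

9.60

Payout ratio b = 1 − 0.47 = 0.53.
Justified leading P/E = b/(r−g) = 0.53/(0.0758−0.0206) = 9.6014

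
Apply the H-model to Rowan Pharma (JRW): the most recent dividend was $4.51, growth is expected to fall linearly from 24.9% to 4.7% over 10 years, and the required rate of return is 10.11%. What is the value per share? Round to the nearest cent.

H-model: P₀ = D₀[(1+g_L) + H(g_S−g_L)]/(r−g_L), with H = 10/2 = 5.
P₀ = 4.51 × [(1+0.047) + 5×(0.249−0.047)] / (0.1011−0.047)
   = 4.51 × 2.0570 / 0.0541 = 171.4800

$171.48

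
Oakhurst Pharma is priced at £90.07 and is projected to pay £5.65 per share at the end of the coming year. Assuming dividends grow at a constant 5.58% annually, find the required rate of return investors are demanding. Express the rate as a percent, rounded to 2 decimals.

Rearranging the constant-growth DDM: r = D₁/P₀ + g.
r = 5.6500 / 90.07 + 0.0558 = 0.06273 + 0.0558 = 0.11853

11.85%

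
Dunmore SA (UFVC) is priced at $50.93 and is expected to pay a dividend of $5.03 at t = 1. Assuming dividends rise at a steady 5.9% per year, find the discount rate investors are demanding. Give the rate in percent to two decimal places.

Rearranging the constant-growth DDM: r = D₁/P₀ + g.
r = 5.0300 / 50.93 + 0.059 = 0.09876 + 0.059 = 0.15776

15.78%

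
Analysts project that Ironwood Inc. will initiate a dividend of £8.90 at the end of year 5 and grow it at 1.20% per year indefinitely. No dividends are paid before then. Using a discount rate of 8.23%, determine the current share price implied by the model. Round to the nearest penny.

Deferred-dividend DDM. At t=4 the remaining stream is a growing perpetuity with first payment D_5 = 8.90.
V_4 = D_5/(r−g) = 8.90/(0.0823−0.012) = 126.6003
P₀ = V_4/(1+r)^4 = 126.6003/(1+0.0823)^4 = 92.2665

£92.27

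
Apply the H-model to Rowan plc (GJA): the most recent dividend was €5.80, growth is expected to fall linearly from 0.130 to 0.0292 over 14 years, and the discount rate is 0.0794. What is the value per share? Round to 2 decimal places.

€200.44

H-model: P₀ = D₀[(1+g_L) + H(g_S−g_L)]/(r−g_L), with H = 14/2 = 7.
P₀ = 5.80 × [(1+0.0292) + 7×(0.13−0.0292)] / (0.0794−0.0292)
   = 5.80 × 1.7348 / 0.0502 = 200.4351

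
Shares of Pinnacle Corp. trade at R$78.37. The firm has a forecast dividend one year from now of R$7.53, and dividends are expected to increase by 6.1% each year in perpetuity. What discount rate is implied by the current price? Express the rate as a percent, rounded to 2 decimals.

15.71%

Rearranging the constant-growth DDM: r = D₁/P₀ + g.
r = 7.5300 / 78.37 + 0.061 = 0.09608 + 0.061 = 0.15708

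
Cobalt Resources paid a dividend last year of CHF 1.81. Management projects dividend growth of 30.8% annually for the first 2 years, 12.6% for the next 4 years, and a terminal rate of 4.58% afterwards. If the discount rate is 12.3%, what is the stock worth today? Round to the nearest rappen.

Three-stage DDM. Project D₁…D_6; terminal Gordon value at t=6 with g = 0.0458; discount at r = 0.123.
D_1 = 2.3675
D_2 = 3.0967
D_3 = 3.4868
D_4 = 3.9262
D_5 = 4.4209
D_6 = 4.9779
TV_6 = 5.2059/(0.123−0.0458) = 67.4340
P₀ = Σ Dₜ/(1+r)ᵗ + TV_6/(1+r)^6 = 48.0715

CHF 48.07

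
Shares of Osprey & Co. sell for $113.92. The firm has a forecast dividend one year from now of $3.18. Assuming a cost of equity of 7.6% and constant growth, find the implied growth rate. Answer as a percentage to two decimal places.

From P₀ = D₁/(r − g), the implied growth is g = r − D₁/P₀.
g = 0.076 − 3.18/113.92 = 0.076 − 0.02791 = 0.04809

4.81%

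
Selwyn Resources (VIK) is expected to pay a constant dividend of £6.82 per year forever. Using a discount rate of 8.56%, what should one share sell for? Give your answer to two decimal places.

£79.67

Zero-growth DDM (perpetuity): P₀ = D/r = 6.82 / 0.0856 = 79.6729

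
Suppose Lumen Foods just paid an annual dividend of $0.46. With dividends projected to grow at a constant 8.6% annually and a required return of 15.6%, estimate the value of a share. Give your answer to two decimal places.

$7.14

Gordon growth model: P₀ = D₁/(r − g). D₁ = 0.46 × (1 + 0.086) = 0.4996.
P₀ = 0.4996 / (0.156 − 0.086) = 0.4996 / 0.07 = 7.1366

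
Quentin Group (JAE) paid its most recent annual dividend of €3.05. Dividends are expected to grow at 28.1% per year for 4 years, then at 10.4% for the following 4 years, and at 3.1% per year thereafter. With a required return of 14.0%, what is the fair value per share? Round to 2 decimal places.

Three-stage DDM. Project D₁…D_8; terminal Gordon value at t=8 with g = 0.031; discount at r = 0.14.
D_1 = 3.9071
D_2 = 5.0049
D_3 = 6.4113
D_4 = 8.2129
D_5 = 9.0670
D_6 = 10.0100
D_7 = 11.0511
D_8 = 12.2004
TV_8 = 12.5786/(0.14−0.031) = 115.3997
P₀ = Σ Dₜ/(1+r)ᵗ + TV_8/(1+r)^8 = 74.8859

€74.89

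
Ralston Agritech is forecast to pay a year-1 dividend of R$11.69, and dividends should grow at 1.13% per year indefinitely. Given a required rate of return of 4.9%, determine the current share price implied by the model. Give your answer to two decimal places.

Gordon growth model: P₀ = D₁/(r − g), with D₁ = 11.69 given directly.
P₀ = 11.6900 / (0.049 − 0.0113) = 11.6900 / 0.0377 = 310.0796

R$310.08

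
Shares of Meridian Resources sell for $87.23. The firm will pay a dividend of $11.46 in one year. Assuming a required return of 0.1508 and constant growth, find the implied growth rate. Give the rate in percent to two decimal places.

1.94%

From P₀ = D₁/(r − g), the implied growth is g = r − D₁/P₀.
g = 0.1508 − 11.46/87.23 = 0.1508 − 0.13138 = 0.01942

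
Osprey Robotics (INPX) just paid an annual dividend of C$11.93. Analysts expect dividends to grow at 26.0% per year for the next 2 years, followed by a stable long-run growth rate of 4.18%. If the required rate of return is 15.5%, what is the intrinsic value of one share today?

Two-stage DDM. Project D₁…D_2 at 0.26, terminal growth 0.0418, discount at r = 0.155.
D_1 = 15.0318
D_2 = 18.9401
Terminal value at t=2: TV = D_3/(r−g) = 19.7318/(0.155−0.0418) = 174.3089
P₀ = 15.0318/(1+0.155)^1 + 18.9401/(1+0.155)^2 + 174.3089/(1+0.155)^2 = 157.8761

C$157.88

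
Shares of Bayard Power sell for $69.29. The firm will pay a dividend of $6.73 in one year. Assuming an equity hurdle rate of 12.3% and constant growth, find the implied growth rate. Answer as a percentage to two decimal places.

From P₀ = D₁/(r − g), the implied growth is g = r − D₁/P₀.
g = 0.123 − 6.73/69.29 = 0.123 − 0.09713 = 0.02587

2.59%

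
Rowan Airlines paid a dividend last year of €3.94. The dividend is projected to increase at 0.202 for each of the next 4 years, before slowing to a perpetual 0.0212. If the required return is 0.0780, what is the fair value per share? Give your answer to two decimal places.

Two-stage DDM. Project D₁…D_4 at 0.202, terminal growth 0.0212, discount at r = 0.078.
D_1 = 4.7359
D_2 = 5.6925
D_3 = 6.8424
D_4 = 8.2246
Terminal value at t=4: TV = D_5/(r−g) = 8.3989/(0.078−0.0212) = 147.8688
P₀ = 4.7359/(1+0.078)^1 + 5.6925/(1+0.078)^2 + 6.8424/(1+0.078)^3 + 8.2246/(1+0.078)^4 + 147.8688/(1+0.078)^4 = 130.3409

€130.34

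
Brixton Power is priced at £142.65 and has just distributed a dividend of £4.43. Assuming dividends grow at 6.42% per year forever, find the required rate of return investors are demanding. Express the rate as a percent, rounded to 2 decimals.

Rearranging the constant-growth DDM: r = D₁/P₀ + g.
D₁ = 4.43 × (1 + 0.0642) = 4.7144.
r = 4.7144 / 142.65 + 0.0642 = 0.03305 + 0.0642 = 0.09725

9.72%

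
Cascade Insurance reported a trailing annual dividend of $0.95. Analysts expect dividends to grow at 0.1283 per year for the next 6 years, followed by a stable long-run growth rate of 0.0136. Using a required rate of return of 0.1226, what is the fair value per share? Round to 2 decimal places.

$14.91

Two-stage DDM. Project D₁…D_6 at 0.1283, terminal growth 0.0136, discount at r = 0.1226.
D_1 = 1.0719
D_2 = 1.2094
D_3 = 1.3646
D_4 = 1.5396
D_5 = 1.7372
D_6 = 1.9601
Terminal value at t=6: TV = D_7/(r−g) = 1.9867/(0.1226−0.0136) = 18.2268
P₀ = 1.0719/(1+0.1226)^1 + 1.2094/(1+0.1226)^2 + 1.3646/(1+0.1226)^3 + 1.5396/(1+0.1226)^4 + 1.7372/(1+0.1226)^5 + 1.9601/(1+0.1226)^6 + 18.2268/(1+0.1226)^6 = 14.9089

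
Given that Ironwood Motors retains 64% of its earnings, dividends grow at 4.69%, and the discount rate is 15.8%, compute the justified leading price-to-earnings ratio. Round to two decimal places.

3.24

Payout ratio b = 1 − 0.64 = 0.36.
Justified leading P/E = b/(r−g) = 0.36/(0.158−0.0469) = 3.2403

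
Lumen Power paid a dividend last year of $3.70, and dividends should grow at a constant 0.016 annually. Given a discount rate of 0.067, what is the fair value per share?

$73.71

Gordon growth model: P₀ = D₁/(r − g). D₁ = 3.70 × (1 + 0.016) = 3.7592.
P₀ = 3.7592 / (0.067 − 0.016) = 3.7592 / 0.051 = 73.7098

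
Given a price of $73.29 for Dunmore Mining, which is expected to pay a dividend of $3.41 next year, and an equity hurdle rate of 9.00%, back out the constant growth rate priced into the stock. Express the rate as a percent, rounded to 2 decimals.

From P₀ = D₁/(r − g), the implied growth is g = r − D₁/P₀.
g = 0.09 − 3.41/73.29 = 0.09 − 0.04653 = 0.04347

4.35%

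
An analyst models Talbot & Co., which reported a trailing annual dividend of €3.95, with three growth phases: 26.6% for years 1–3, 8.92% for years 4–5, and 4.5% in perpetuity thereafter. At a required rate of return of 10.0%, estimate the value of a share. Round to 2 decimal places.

€139.84

Three-stage DDM. Project D₁…D_5; terminal Gordon value at t=5 with g = 0.045; discount at r = 0.1.
D_1 = 5.0007
D_2 = 6.3309
D_3 = 8.0149
D_4 = 8.7298
D_5 = 9.5085
TV_5 = 9.9364/(0.1−0.045) = 180.6621
P₀ = Σ Dₜ/(1+r)ᵗ + TV_5/(1+r)^5 = 139.8435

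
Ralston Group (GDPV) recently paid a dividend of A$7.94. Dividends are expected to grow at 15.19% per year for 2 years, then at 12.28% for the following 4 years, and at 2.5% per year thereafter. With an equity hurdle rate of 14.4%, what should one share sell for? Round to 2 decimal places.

Three-stage DDM. Project D₁…D_6; terminal Gordon value at t=6 with g = 0.025; discount at r = 0.144.
D_1 = 9.1461
D_2 = 10.5354
D_3 = 11.8291
D_4 = 13.2817
D_5 = 14.9127
D_6 = 16.7440
TV_6 = 17.1626/(0.144−0.025) = 144.2237
P₀ = Σ Dₜ/(1+r)ᵗ + TV_6/(1+r)^6 = 111.1205

A$111.12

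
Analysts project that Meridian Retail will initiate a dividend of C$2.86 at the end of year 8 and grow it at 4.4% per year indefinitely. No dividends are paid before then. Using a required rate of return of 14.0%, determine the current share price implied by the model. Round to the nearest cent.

C$11.91

Deferred-dividend DDM. At t=7 the remaining stream is a growing perpetuity with first payment D_8 = 2.86.
V_7 = D_8/(r−g) = 2.86/(0.14−0.044) = 29.7917
P₀ = V_7/(1+r)^7 = 29.7917/(1+0.14)^7 = 11.9059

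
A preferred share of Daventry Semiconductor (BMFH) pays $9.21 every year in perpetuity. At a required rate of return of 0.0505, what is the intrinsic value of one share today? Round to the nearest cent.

$182.38

Zero-growth DDM (perpetuity): P₀ = D/r = 9.21 / 0.0505 = 182.3762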